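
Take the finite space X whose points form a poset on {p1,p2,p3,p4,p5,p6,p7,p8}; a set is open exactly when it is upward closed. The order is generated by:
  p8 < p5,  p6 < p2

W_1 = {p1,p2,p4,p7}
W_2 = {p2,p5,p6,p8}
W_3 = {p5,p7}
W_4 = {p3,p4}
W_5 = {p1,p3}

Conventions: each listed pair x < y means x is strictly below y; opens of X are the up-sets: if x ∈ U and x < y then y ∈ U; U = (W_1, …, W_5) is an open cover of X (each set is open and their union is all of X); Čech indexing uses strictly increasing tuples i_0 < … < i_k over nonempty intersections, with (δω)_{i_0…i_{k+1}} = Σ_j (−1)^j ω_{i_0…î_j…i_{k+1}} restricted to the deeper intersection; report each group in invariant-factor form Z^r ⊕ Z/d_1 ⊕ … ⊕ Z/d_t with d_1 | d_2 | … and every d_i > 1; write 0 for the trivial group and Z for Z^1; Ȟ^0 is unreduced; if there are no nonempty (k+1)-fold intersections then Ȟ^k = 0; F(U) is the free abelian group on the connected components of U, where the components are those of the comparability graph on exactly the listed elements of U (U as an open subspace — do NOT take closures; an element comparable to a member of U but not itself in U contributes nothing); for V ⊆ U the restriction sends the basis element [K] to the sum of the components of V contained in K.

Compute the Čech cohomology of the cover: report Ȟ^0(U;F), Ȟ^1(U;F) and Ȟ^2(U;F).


intersection data:
  W12={p2} W13={p7} W14={p4} W15={p1} W23={p5} W45={p3}
components per intersection:
  W1: {p1} {p2} {p4} {p7}
  W2: {p2,p6} {p5,p8}
  W3: {p5} {p7}
  W4: {p3} {p4}
  W5: {p1} {p3}
  W12: {p2}
  W13: {p7}
  W14: {p4}
  W15: {p1}
  W23: {p5}
  W45: {p3}
C dims 12,6; δ0: rk 6, SNF 1^6
Ȟ^0 = (12 − 6) − 0 = 6, so Ȟ^0 ≅ Z^6
Ȟ^1 = (6 − 0) − 6 = 0, so Ȟ^1 ≅ 0
Ȟ^2 = (0 − 0) − 0 = 0, so Ȟ^2 ≅ 0

Ȟ^0(U;F) ≅ Z^6, Ȟ^1(U;F) ≅ 0, Ȟ^2(U;F) ≅ 0


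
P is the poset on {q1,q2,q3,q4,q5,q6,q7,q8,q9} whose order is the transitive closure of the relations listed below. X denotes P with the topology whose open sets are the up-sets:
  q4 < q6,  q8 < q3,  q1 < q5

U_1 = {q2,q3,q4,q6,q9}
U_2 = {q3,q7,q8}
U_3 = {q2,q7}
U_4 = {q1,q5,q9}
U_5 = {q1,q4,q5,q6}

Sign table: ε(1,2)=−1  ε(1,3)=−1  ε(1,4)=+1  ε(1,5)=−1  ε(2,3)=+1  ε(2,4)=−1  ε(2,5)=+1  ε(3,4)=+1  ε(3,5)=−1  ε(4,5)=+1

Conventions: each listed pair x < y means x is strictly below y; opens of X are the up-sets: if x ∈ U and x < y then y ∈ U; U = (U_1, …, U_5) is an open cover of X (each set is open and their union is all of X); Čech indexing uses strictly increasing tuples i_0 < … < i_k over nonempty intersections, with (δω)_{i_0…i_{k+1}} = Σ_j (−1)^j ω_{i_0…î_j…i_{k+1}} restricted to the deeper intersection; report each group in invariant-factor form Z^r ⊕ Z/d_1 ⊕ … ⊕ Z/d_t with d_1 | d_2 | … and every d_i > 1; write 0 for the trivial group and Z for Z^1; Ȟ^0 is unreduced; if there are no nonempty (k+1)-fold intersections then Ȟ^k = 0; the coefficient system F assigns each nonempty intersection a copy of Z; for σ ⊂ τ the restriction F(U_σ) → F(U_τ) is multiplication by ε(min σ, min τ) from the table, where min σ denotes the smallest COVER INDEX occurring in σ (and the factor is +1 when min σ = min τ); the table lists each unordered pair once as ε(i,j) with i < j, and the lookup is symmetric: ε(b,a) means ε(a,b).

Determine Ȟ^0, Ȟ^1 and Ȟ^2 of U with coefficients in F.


nonempty overlaps:
  U12={q3} U13={q2} U14={q9} U15={q4,q6} U23={q7} U45={q1,q5}
C dims 5,6; δ0: rk 5, SNF 1^4·2
degree 0: 5−5−0 = 0 → Ȟ^0 ≅ 0
degree 1: 6−0−5 = 1 plus torsion [2] → Ȟ^1 ≅ Z ⊕ Z/2
degree 2: 0−0−0 = 0 → Ȟ^2 ≅ 0

Ȟ^0 = 0, Ȟ^1 = Z ⊕ Z/2, Ȟ^2 = 0


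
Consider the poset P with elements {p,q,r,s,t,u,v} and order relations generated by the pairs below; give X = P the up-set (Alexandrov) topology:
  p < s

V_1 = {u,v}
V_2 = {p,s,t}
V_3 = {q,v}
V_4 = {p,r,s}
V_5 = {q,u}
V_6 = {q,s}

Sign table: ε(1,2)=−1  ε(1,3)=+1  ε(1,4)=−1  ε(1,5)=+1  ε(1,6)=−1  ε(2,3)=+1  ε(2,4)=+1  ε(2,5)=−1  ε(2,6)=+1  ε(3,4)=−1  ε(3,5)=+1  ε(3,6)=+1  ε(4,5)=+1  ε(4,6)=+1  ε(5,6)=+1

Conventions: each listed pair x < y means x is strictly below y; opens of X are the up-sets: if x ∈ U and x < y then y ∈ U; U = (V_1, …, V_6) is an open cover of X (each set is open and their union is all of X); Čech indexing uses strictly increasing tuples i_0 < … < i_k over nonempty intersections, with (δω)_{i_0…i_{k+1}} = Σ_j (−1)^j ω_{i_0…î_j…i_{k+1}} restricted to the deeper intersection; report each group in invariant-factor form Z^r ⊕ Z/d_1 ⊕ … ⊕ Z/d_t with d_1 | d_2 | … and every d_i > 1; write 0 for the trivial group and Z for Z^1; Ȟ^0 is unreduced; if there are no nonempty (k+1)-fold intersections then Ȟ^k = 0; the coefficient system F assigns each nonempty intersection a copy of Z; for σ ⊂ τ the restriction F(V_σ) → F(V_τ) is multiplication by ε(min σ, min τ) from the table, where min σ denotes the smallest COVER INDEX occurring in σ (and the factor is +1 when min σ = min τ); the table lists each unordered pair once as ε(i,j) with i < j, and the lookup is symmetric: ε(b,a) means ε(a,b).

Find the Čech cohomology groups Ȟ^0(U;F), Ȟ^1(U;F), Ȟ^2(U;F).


nerve simplices:
  V13={v} V15={u} V24={p,s} V26={s} V35={q} V36={q} V46={s} V56={q}
  V246={s} V356={q}
C dims 6,8,2; δ0: rk 5, SNF 1^5; δ1: rk 2, SNF 1^2
degree 0: 6−5−0 = 1 → Ȟ^0 ≅ Z
degree 1: 8−2−5 = 1 → Ȟ^1 ≅ Z
degree 2: 2−0−2 = 0 → Ȟ^2 ≅ 0

Ȟ^0(U;F) ≅ Z, Ȟ^1(U;F) ≅ Z, Ȟ^2(U;F) ≅ 0


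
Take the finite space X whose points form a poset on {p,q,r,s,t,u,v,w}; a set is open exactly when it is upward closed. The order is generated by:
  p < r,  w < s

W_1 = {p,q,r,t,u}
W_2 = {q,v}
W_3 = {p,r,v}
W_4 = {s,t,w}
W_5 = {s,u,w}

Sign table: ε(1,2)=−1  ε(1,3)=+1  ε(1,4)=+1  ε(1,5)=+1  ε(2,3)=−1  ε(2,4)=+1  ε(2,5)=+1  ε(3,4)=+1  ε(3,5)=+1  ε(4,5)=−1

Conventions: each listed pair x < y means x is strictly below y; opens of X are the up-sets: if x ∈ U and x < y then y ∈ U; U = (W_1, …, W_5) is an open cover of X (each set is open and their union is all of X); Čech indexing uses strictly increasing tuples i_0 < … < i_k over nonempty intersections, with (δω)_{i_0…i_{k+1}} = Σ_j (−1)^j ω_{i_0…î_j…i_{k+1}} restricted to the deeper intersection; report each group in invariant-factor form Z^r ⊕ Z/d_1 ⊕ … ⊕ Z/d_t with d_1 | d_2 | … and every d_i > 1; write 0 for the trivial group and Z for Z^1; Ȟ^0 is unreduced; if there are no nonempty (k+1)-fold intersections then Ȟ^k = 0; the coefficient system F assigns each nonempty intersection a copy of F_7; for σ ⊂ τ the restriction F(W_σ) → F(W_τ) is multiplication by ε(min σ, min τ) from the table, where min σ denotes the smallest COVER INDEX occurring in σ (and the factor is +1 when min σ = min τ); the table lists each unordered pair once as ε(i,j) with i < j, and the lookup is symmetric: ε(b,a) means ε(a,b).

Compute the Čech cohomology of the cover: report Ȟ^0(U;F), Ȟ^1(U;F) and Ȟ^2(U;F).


intersection data:
  W12={q} W13={p,r} W14={t} W15={u} W23={v} W45={s,w}
C dims 5,6; δ0: rk_F7 5
Ȟ^0 = (5 − 5) − 0 = 0, so Ȟ^0 ≅ 0
Ȟ^1 = (6 − 0) − 5 = 1, so Ȟ^1 ≅ Z/7
Ȟ^2 = (0 − 0) − 0 = 0, so Ȟ^2 ≅ 0

Ȟ^0 = 0,  Ȟ^1 = Z/7,  Ȟ^2 = 0


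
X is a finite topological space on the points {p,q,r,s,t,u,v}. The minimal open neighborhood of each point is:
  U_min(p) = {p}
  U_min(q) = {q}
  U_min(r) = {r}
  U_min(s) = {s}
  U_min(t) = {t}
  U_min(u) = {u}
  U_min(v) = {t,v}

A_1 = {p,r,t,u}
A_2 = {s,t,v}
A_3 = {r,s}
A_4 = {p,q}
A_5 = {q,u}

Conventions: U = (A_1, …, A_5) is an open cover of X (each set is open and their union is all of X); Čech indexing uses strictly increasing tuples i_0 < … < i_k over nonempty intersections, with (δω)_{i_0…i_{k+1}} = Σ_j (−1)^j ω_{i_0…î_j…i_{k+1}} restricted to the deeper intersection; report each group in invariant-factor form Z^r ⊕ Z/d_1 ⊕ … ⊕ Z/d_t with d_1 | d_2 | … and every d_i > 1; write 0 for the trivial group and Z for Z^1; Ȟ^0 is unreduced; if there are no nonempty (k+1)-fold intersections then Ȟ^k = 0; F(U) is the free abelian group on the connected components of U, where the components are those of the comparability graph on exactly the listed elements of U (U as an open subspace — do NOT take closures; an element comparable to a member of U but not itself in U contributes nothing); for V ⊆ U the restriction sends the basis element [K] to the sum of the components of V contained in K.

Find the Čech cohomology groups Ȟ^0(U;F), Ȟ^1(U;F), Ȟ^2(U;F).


nonempty overlaps:
  A12={t} A13={r} A14={p} A15={u} A23={s} A45={q}
components per intersection:
  A1: {p} {r} {t} {u}
  A2: {s} {t,v}
  A3: {r} {s}
  A4: {p} {q}
  A5: {q} {u}
  A12: {t}
  A13: {r}
  A14: {p}
  A15: {u}
  A23: {s}
  A45: {q}
C dims 12,6; δ0: rk 6, SNF 1^6
degree 0: 12−6−0 = 6 → Ȟ^0 ≅ Z^6
degree 1: 6−0−6 = 0 → Ȟ^1 ≅ 0
degree 2: 0−0−0 = 0 → Ȟ^2 ≅ 0

Ȟ^0 = Z^6; Ȟ^1 = 0; Ȟ^2 = 0


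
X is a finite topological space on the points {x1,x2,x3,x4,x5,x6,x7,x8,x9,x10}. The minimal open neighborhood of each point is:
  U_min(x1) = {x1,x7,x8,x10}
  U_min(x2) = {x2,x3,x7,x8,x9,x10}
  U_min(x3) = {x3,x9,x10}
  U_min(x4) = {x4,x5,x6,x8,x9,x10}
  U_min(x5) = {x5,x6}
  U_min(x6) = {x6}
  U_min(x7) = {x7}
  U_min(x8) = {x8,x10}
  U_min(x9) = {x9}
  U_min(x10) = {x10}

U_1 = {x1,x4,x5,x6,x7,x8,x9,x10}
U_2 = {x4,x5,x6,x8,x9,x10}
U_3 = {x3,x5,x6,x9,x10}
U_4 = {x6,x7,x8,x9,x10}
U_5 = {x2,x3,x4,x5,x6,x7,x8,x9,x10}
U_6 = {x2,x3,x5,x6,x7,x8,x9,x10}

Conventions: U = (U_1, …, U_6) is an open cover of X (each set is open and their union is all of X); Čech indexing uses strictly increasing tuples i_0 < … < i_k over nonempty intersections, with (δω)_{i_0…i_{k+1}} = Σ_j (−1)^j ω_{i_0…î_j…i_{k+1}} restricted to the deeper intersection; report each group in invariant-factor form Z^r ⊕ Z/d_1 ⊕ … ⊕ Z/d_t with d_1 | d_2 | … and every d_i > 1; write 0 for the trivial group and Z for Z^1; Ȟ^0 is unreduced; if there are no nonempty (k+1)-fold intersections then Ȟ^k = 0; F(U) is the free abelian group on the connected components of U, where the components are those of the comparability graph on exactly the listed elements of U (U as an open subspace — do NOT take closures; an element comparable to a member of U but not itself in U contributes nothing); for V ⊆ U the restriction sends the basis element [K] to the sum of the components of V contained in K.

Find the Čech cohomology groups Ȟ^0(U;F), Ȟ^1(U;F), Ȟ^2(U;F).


nonempty intersections:
  U12={x4,x5,x6,x8,x9,x10} U13={x5,x6,x9,x10} U14={x6,x7,x8,x9,x10} U15={x4,x5,x6,x7,x8,x9,x10} U16={x5,x6,x7,x8,x9,x10} U23={x5,x6,x9,x10} U24={x6,x8,x9,x10} U25={x4,x5,x6,x8,x9,x10} U26={x5,x6,x8,x9,x10} U34={x6,x9,x10} U35={x3,x5,x6,x9,x10} U36={x3,x5,x6,x9,x10} U45={x6,x7,x8,x9,x10} U46={x6,x7,x8,x9,x10} U56={x2,x3,x5,x6,x7,x8,x9,x10}
  U123={x5,x6,x9,x10} U124={x6,x8,x9,x10} U125={x4,x5,x6,x8,x9,x10} U126={x5,x6,x8,x9,x10} U134={x6,x9,x10} U135={x5,x6,x9,x10} U136={x5,x6,x9,x10} U145={x6,x7,x8,x9,x10} U146={x6,x7,x8,x9,x10} U156={x5,x6,x7,x8,x9,x10} U234={x6,x9,x10} U235={x5,x6,x9,x10} U236={x5,x6,x9,x10} U245={x6,x8,x9,x10} U246={x6,x8,x9,x10} U256={x5,x6,x8,x9,x10} U345={x6,x9,x10} U346={x6,x9,x10} U356={x3,x5,x6,x9,x10} U456={x6,x7,x8,x9,x10}
  U1234={x6,x9,x10} U1235={x5,x6,x9,x10} U1236={x5,x6,x9,x10} U1245={x6,x8,x9,x10} U1246={x6,x8,x9,x10} U1256={x5,x6,x8,x9,x10} U1345={x6,x9,x10} U1346={x6,x9,x10} U1356={x5,x6,x9,x10} U1456={x6,x7,x8,x9,x10} U2345={x6,x9,x10} U2346={x6,x9,x10} U2356={x5,x6,x9,x10} U2456={x6,x8,x9,x10} U3456={x6,x9,x10}
  U12345={x6,x9,x10} U12346={x6,x9,x10} U12356={x5,x6,x9,x10} U12456={x6,x8,x9,x10} U13456={x6,x9,x10} U23456={x6,x9,x10}
  U123456={x6,x9,x10}
components per intersection:
  U1: {x1,x4,x5,x6,x7,x8,x9,x10}
  U2: {x4,x5,x6,x8,x9,x10}
  U3: {x3,x9,x10} {x5,x6}
  U4: {x6} {x7} {x8,x10} {x9}
  U5: {x2,x3,x4,x5,x6,x7,x8,x9,x10}
  U6: {x2,x3,x7,x8,x9,x10} {x5,x6}
  U12: {x4,x5,x6,x8,x9,x10}
  U13: {x5,x6} {x9} {x10}
  U14: {x6} {x7} {x8,x10} {x9}
  U15: {x4,x5,x6,x8,x9,x10} {x7}
  U16: {x5,x6} {x7} {x8,x10} {x9}
  U23: {x5,x6} {x9} {x10}
  U24: {x6} {x8,x10} {x9}
  U25: {x4,x5,x6,x8,x9,x10}
  U26: {x5,x6} {x8,x10} {x9}
  U34: {x6} {x9} {x10}
  U35: {x3,x9,x10} {x5,x6}
  U36: {x3,x9,x10} {x5,x6}
  U45: {x6} {x7} {x8,x10} {x9}
  U46: {x6} {x7} {x8,x10} {x9}
  U56: {x2,x3,x7,x8,x9,x10} {x5,x6}
  U123: {x5,x6} {x9} {x10}
  U124: {x6} {x8,x10} {x9}
  U125: {x4,x5,x6,x8,x9,x10}
  U126: {x5,x6} {x8,x10} {x9}
  U134: {x6} {x9} {x10}
  U135: {x5,x6} {x9} {x10}
  U136: {x5,x6} {x9} {x10}
  U145: {x6} {x7} {x8,x10} {x9}
  U146: {x6} {x7} {x8,x10} {x9}
  U156: {x5,x6} {x7} {x8,x10} {x9}
  U234: {x6} {x9} {x10}
  U235: {x5,x6} {x9} {x10}
  U236: {x5,x6} {x9} {x10}
  U245: {x6} {x8,x10} {x9}
  U246: {x6} {x8,x10} {x9}
  U256: {x5,x6} {x8,x10} {x9}
  U345: {x6} {x9} {x10}
  U346: {x6} {x9} {x10}
  U356: {x3,x9,x10} {x5,x6}
  U456: {x6} {x7} {x8,x10} {x9}
  U1234: {x6} {x9} {x10}
  U1235: {x5,x6} {x9} {x10}
  U1236: {x5,x6} {x9} {x10}
  U1245: {x6} {x8,x10} {x9}
  U1246: {x6} {x8,x10} {x9}
  U1256: {x5,x6} {x8,x10} {x9}
  U1345: {x6} {x9} {x10}
  U1346: {x6} {x9} {x10}
  U1356: {x5,x6} {x9} {x10}
  U1456: {x6} {x7} {x8,x10} {x9}
  U2345: {x6} {x9} {x10}
  U2346: {x6} {x9} {x10}
  U2356: {x5,x6} {x9} {x10}
  U2456: {x6} {x8,x10} {x9}
  U3456: {x6} {x9} {x10}
  U12345: {x6} {x9} {x10}
  U12346: {x6} {x9} {x10}
  U12356: {x5,x6} {x9} {x10}
  U12456: {x6} {x8,x10} {x9}
  U13456: {x6} {x9} {x10}
  U23456: {x6} {x9} {x10}
  U123456: {x6} {x9} {x10}
C dims 11,41,61,46; δ0: rk 10, SNF 1^10; δ1: rk 30, SNF 1^30; δ2: rk 31, SNF 1^31
Ȟ^0: (11−10)−0=1 ⇒ Z
Ȟ^1: (41−30)−10=1 ⇒ Z
Ȟ^2: (61−31)−30=0 ⇒ 0

Ȟ^0 = Z, Ȟ^1 = Z and Ȟ^2 = 0


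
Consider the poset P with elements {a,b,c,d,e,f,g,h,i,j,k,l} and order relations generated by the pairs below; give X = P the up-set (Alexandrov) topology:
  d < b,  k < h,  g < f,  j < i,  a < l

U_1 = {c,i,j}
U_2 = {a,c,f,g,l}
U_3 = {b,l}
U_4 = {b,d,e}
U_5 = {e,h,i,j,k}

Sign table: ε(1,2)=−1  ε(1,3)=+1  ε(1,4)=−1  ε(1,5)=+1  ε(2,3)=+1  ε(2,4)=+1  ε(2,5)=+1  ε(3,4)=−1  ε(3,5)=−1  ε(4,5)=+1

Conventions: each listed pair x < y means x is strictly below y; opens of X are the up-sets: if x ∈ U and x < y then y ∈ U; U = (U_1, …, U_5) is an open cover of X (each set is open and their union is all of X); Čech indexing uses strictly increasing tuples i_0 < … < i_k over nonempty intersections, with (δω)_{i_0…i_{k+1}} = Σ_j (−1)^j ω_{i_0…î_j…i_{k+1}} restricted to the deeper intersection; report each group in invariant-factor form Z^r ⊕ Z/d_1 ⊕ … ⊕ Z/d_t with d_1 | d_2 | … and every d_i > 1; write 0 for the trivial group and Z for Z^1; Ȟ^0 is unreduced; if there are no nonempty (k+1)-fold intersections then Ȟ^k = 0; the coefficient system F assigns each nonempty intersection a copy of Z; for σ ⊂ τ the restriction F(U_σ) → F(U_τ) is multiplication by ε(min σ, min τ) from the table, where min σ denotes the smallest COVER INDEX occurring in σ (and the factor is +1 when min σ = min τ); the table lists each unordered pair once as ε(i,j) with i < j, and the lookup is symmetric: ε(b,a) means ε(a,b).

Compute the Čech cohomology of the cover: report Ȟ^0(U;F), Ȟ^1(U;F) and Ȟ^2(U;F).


nonempty intersections:
  U12={c} U15={i,j} U23={l} U34={b} U45={e}
C dims 5,5; δ0: rk 4, SNF 1^4
Ȟ^0: (5−4)−0=1 ⇒ Z
Ȟ^1: (5−0)−4=1 ⇒ Z
Ȟ^2: (0−0)−0=0 ⇒ 0

Ȟ^0(U;F) ≅ Z, Ȟ^1(U;F) ≅ Z, Ȟ^2(U;F) ≅ 0


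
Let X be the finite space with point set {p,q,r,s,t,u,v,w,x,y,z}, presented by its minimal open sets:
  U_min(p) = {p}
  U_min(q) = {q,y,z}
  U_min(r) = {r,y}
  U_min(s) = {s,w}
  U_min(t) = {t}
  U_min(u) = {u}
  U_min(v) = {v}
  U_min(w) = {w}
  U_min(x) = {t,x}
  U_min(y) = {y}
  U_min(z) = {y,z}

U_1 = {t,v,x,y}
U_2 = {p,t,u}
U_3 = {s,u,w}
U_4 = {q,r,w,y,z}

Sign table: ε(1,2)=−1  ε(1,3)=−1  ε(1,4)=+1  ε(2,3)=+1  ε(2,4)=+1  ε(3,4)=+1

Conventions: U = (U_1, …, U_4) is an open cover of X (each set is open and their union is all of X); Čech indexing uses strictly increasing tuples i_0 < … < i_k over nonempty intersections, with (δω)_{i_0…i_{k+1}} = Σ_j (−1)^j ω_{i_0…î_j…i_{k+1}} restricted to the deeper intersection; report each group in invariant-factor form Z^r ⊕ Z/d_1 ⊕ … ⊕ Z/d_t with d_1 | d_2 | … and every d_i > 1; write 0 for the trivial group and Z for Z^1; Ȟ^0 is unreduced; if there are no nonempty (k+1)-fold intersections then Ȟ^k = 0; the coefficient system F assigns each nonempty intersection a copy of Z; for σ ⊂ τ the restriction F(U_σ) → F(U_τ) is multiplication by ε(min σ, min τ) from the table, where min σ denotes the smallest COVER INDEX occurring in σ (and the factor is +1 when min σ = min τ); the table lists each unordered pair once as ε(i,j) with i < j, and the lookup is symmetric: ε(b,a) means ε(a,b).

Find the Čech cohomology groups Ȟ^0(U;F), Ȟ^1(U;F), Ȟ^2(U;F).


cover nerve:
  U12={t} U14={y} U23={u} U34={w}
C dims 4,4; δ0: rk 4, SNF 1^3·2
Ȟ^0: (4−4)−0=0 ⇒ 0
Ȟ^1: (4−0)−4=0 plus torsion [2] ⇒ Z/2
Ȟ^2: (0−0)−0=0 ⇒ 0

Ȟ^0 ≅ 0, Ȟ^1 ≅ Z/2 and Ȟ^2 ≅ 0


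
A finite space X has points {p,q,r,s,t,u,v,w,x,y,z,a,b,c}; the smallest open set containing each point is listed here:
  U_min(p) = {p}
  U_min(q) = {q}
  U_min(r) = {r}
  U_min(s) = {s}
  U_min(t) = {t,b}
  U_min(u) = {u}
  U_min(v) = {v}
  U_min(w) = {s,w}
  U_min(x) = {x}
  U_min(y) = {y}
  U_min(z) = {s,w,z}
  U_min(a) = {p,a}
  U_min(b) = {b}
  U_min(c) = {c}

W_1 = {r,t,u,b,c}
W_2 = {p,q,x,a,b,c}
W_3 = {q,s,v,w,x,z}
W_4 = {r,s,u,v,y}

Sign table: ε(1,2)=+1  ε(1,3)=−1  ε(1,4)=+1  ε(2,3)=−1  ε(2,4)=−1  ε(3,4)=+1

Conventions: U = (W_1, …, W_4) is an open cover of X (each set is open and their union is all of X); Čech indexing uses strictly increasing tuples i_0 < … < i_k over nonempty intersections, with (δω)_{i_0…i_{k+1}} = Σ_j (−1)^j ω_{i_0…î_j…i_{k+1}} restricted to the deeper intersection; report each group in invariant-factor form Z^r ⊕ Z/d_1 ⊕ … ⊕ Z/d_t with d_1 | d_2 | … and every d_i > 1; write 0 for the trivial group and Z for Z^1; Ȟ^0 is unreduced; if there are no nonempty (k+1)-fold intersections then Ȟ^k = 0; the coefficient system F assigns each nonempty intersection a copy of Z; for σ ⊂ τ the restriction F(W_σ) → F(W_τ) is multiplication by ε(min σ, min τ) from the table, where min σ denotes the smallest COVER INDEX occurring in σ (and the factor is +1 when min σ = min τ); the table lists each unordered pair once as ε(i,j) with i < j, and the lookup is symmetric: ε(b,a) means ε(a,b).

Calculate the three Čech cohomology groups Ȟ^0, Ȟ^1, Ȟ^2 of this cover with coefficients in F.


Ȟ^0(U;F) ≅ 0; Ȟ^1(U;F) ≅ Z/2; Ȟ^2(U;F) ≅ 0

nonempty intersections:
  W12={b,c} W14={r,u} W23={q,x} W34={s,v}
C dims 4,4; δ0: rk 4, SNF 1^3·2
Ȟ^0: (4−4)−0=0 ⇒ 0
Ȟ^1: (4−0)−4=0 plus torsion [2] ⇒ Z/2
Ȟ^2: (0−0)−0=0 ⇒ 0


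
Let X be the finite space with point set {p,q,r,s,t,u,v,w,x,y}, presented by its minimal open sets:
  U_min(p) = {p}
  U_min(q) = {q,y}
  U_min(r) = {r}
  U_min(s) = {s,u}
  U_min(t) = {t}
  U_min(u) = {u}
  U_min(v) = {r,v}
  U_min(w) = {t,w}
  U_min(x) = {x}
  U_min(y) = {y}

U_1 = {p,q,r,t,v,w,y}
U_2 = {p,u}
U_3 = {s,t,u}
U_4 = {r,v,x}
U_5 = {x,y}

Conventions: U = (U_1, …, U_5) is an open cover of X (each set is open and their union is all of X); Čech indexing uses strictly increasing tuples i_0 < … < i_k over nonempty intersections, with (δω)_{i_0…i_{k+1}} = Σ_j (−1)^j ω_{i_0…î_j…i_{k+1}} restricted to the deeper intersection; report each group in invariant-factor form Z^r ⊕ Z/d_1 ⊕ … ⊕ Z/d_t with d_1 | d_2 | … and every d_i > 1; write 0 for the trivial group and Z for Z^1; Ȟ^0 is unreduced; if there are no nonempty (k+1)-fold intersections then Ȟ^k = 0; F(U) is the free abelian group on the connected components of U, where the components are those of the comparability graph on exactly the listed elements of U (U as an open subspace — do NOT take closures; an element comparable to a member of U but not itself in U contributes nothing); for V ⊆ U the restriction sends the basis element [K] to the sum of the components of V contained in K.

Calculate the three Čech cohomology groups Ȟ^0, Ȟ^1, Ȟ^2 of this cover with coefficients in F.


cover nerve:
  U12={p} U13={t} U14={r,v} U15={y} U23={u} U45={x}
components per intersection:
  U1: {p} {q,y} {r,v} {t,w}
  U2: {p} {u}
  U3: {s,u} {t}
  U4: {r,v} {x}
  U5: {x} {y}
  U12: {p}
  U13: {t}
  U14: {r,v}
  U15: {y}
  U23: {u}
  U45: {x}
C dims 12,6; δ0: rk 6, SNF 1^6
Ȟ^0: (12−6)−0=6 ⇒ Z^6
Ȟ^1: (6−0)−6=0 ⇒ 0
Ȟ^2: (0−0)−0=0 ⇒ 0

Ȟ^0 ≅ Z^6,  Ȟ^1 ≅ 0,  Ȟ^2 ≅ 0


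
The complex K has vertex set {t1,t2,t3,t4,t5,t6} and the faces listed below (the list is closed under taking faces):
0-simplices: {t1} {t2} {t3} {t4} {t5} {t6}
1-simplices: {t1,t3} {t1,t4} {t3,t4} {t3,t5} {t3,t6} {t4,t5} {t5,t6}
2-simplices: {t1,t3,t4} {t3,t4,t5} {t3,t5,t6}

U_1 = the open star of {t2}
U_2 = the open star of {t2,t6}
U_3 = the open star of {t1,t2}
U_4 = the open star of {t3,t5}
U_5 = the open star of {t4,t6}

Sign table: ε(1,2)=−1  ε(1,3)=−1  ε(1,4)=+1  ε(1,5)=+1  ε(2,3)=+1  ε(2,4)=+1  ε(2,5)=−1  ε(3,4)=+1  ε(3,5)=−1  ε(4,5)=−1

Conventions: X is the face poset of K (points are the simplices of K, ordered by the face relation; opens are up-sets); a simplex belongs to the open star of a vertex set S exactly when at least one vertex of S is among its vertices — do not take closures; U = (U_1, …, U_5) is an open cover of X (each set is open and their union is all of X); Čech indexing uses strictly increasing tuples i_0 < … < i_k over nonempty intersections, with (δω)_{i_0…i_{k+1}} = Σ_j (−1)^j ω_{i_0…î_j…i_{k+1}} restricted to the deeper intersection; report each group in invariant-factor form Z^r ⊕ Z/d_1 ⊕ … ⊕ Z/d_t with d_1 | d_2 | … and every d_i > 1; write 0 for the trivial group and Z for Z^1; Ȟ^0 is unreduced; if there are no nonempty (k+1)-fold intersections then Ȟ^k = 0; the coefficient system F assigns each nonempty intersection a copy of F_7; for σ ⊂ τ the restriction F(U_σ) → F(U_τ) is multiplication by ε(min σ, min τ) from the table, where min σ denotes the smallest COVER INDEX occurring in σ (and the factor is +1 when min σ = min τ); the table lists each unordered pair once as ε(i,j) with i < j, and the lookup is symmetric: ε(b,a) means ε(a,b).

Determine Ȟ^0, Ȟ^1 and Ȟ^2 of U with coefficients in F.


nonempty intersections:
  U1={{t2}} U2={{t2},{t6},{t3,t6},{t5,t6},{t3,t5,t6}} U3={{t1},{t2},{t1,t3},{t1,t4},{t1,t3,t4}} U4={{t3},{t5},{t1,t3},{t3,t4},{t3,t5},{t3,t6},{t4,t5},{t5,t6},{t1,t3,t4},{t3,t4,t5},{t3,t5,t6}} U5={{t4},{t6},{t1,t4},{t3,t4},{t3,t6},{t4,t5},{t5,t6},{t1,t3,t4},{t3,t4,t5},{t3,t5,t6}}
  U12={{t2}} U13={{t2}} U23={{t2}} U24={{t3,t6},{t5,t6},{t3,t5,t6}} U25={{t6},{t3,t6},{t5,t6},{t3,t5,t6}} U34={{t1,t3},{t1,t3,t4}} U35={{t1,t4},{t1,t3,t4}} U45={{t3,t4},{t3,t6},{t4,t5},{t5,t6},{t1,t3,t4},{t3,t4,t5},{t3,t5,t6}}
  U123={{t2}} U245={{t3,t6},{t5,t6},{t3,t5,t6}} U345={{t1,t3,t4}}
C dims 5,8,3; δ0: rk_F7 4; δ1: rk_F7 3
Ȟ^0: (5−4)−0=1 ⇒ Z/7
Ȟ^1: (8−3)−4=1 ⇒ Z/7
Ȟ^2: (3−0)−3=0 ⇒ 0

Ȟ^0 ≅ Z/7, Ȟ^1 ≅ Z/7, Ȟ^2 ≅ 0


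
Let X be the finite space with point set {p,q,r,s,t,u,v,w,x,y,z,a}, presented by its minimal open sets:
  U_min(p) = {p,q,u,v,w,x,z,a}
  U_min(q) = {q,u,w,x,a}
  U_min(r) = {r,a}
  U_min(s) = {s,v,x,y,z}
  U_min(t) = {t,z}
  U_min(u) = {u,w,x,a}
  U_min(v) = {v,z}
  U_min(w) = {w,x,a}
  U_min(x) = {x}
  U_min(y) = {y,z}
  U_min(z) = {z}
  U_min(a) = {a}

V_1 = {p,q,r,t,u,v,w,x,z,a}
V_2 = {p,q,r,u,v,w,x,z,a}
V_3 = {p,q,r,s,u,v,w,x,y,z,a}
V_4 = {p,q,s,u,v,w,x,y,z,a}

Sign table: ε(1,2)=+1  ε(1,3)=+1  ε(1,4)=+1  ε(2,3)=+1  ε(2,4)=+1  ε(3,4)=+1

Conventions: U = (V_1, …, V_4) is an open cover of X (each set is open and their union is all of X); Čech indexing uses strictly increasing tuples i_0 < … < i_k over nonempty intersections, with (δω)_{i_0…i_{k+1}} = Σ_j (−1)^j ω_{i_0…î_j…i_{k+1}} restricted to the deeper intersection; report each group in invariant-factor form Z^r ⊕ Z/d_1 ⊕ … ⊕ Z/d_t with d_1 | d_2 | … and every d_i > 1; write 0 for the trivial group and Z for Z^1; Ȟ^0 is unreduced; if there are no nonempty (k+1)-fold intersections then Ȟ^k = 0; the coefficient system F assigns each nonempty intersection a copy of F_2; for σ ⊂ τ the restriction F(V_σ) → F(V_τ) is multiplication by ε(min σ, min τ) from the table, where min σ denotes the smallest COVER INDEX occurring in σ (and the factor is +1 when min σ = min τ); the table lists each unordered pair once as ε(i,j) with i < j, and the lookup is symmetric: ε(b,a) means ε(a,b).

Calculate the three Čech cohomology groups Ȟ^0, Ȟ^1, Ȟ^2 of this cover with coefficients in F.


Ȟ^0 = Z/2,  Ȟ^1 = 0,  Ȟ^2 = 0

nerve of the cover:
  V12={p,q,r,u,v,w,x,z,a} V13={p,q,r,u,v,w,x,z,a} V14={p,q,u,v,w,x,z,a} V23={p,q,r,u,v,w,x,z,a} V24={p,q,u,v,w,x,z,a} V34={p,q,s,u,v,w,x,y,z,a}
  V123={p,q,r,u,v,w,x,z,a} V124={p,q,u,v,w,x,z,a} V134={p,q,u,v,w,x,z,a} V234={p,q,u,v,w,x,z,a}
  V1234={p,q,u,v,w,x,z,a}
C dims 4,6,4,1; δ0: rk_F2 3; δ1: rk_F2 3; δ2: rk_F2 1
Ȟ^0 = (4 − 3) − 0 = 1, so Ȟ^0 ≅ Z/2
Ȟ^1 = (6 − 3) − 3 = 0, so Ȟ^1 ≅ 0
Ȟ^2 = (4 − 1) − 3 = 0, so Ȟ^2 ≅ 0


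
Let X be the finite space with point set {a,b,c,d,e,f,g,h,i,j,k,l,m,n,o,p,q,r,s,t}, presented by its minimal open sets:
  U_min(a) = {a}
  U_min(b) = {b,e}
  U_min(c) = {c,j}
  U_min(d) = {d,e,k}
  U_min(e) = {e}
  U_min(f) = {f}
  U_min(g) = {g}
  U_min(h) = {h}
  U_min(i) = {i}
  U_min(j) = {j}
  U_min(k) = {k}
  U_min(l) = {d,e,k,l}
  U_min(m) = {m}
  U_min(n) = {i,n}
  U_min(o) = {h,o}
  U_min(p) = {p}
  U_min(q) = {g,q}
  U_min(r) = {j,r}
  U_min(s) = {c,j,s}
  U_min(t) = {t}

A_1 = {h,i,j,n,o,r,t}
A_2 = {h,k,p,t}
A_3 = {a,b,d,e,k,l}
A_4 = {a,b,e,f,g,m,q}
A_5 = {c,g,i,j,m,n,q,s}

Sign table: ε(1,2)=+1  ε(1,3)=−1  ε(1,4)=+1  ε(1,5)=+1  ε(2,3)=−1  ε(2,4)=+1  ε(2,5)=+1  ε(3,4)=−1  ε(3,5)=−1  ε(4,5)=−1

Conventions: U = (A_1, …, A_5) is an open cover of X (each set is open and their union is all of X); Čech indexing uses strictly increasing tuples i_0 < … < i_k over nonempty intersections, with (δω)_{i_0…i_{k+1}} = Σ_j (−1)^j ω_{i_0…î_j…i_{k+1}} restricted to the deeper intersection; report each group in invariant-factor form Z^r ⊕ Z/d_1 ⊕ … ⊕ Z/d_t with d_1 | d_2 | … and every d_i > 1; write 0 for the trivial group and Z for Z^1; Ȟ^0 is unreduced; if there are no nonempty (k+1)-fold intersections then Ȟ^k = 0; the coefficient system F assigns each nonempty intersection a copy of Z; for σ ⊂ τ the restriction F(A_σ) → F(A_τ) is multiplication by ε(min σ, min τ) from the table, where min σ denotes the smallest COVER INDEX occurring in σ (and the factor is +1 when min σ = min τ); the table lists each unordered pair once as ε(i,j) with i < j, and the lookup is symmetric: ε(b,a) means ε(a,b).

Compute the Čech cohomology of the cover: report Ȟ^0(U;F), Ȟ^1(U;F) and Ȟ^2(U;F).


nonempty intersections:
  A12={h,t} A15={i,j,n} A23={k} A34={a,b,e} A45={g,m,q}
C dims 5,5; δ0: rk 5, SNF 1^4·2
Ȟ^0: (5−5)−0=0 ⇒ 0
Ȟ^1: (5−0)−5=0 plus torsion [2] ⇒ Z/2
Ȟ^2: (0−0)−0=0 ⇒ 0

Ȟ^0(U;F) ≅ 0, Ȟ^1(U;F) ≅ Z/2, Ȟ^2(U;F) ≅ 0


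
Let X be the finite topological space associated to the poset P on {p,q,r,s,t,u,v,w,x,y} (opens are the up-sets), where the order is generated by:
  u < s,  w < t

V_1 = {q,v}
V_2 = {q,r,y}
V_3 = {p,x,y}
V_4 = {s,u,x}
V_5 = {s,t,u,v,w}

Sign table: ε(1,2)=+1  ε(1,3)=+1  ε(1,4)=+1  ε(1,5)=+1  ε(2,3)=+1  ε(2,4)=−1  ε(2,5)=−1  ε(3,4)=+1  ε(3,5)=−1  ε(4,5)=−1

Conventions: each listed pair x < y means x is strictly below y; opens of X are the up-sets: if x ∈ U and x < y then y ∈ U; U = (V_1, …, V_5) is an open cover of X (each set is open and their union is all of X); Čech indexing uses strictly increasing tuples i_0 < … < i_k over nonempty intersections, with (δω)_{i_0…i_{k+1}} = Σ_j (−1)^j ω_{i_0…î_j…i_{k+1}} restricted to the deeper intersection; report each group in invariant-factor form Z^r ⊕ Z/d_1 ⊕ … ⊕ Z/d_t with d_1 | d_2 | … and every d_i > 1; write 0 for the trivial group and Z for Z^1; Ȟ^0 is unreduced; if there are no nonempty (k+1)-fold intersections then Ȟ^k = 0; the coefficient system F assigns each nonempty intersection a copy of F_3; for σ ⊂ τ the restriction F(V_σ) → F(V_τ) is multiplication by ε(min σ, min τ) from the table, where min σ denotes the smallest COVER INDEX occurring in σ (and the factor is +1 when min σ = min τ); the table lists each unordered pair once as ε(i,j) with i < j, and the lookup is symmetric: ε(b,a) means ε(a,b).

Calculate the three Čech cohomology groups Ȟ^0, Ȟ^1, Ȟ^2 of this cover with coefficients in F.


Ȟ^0 = 0,  Ȟ^1 = 0,  Ȟ^2 = 0

nerve of the cover:
  V12={q} V15={v} V23={y} V34={x} V45={s,u}
C dims 5,5; δ0: rk_F3 5
Ȟ^0 = (5 − 5) − 0 = 0, so Ȟ^0 ≅ 0
Ȟ^1 = (5 − 0) − 5 = 0, so Ȟ^1 ≅ 0
Ȟ^2 = (0 − 0) − 0 = 0, so Ȟ^2 ≅ 0


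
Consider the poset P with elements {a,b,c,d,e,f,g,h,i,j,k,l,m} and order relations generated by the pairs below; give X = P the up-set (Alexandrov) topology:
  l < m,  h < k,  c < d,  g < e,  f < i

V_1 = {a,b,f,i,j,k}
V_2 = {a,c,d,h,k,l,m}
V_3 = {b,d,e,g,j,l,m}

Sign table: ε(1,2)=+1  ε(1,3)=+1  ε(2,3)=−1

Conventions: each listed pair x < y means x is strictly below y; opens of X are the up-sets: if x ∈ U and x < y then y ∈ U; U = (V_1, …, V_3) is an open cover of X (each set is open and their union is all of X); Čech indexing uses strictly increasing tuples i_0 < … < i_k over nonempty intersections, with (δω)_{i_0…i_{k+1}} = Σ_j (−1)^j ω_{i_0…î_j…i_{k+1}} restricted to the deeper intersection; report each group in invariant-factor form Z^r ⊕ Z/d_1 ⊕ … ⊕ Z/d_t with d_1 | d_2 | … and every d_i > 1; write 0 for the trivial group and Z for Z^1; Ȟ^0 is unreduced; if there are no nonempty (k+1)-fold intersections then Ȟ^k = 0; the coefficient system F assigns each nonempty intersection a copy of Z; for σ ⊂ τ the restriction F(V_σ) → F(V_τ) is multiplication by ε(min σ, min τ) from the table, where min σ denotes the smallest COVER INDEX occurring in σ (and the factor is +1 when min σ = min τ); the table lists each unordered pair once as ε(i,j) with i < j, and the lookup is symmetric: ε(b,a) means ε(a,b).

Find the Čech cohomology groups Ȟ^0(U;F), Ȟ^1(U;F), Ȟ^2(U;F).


Ȟ^0 ≅ 0; Ȟ^1 ≅ Z/2; Ȟ^2 ≅ 0

nonempty overlaps:
  V12={a,k} V13={b,j} V23={d,l,m}
C dims 3,3; δ0: rk 3, SNF 1^2·2
degree 0: 3−3−0 = 0 → Ȟ^0 ≅ 0
degree 1: 3−0−3 = 0 plus torsion [2] → Ȟ^1 ≅ Z/2
degree 2: 0−0−0 = 0 → Ȟ^2 ≅ 0


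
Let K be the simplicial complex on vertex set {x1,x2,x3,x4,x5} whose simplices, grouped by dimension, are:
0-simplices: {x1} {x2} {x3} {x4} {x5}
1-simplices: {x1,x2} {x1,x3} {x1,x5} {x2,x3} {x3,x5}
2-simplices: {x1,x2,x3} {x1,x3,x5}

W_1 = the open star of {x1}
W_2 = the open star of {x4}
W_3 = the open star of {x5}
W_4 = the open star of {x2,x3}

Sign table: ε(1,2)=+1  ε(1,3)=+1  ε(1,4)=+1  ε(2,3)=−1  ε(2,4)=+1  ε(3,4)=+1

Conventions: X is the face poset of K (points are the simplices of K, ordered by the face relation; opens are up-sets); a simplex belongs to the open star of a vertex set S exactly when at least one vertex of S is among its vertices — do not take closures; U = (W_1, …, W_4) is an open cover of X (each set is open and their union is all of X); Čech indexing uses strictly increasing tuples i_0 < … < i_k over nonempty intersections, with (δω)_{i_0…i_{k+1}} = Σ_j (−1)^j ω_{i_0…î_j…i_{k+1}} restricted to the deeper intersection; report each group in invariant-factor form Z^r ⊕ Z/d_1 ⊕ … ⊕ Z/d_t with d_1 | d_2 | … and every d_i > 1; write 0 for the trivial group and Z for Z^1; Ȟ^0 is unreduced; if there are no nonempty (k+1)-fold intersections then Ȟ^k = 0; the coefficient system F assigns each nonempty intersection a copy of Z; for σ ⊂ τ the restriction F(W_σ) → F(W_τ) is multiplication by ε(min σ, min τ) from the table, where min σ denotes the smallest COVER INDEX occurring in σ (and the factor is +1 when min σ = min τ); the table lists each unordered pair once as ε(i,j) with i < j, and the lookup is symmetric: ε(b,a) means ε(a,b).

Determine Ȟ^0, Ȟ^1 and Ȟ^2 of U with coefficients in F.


Ȟ^0 = Z^2, Ȟ^1 = 0, Ȟ^2 = 0

nonempty overlaps:
  W1={{x1},{x1,x2},{x1,x3},{x1,x5},{x1,x2,x3},{x1,x3,x5}} W2={{x4}} W3={{x5},{x1,x5},{x3,x5},{x1,x3,x5}} W4={{x2},{x3},{x1,x2},{x1,x3},{x2,x3},{x3,x5},{x1,x2,x3},{x1,x3,x5}}
  W13={{x1,x5},{x1,x3,x5}} W14={{x1,x2},{x1,x3},{x1,x2,x3},{x1,x3,x5}} W34={{x3,x5},{x1,x3,x5}}
  W134={{x1,x3,x5}}
C dims 4,3,1; δ0: rk 2, SNF 1^2; δ1: rk 1, SNF 1^1
degree 0: 4−2−0 = 2 → Ȟ^0 ≅ Z^2
degree 1: 3−1−2 = 0 → Ȟ^1 ≅ 0
degree 2: 1−0−1 = 0 → Ȟ^2 ≅ 0


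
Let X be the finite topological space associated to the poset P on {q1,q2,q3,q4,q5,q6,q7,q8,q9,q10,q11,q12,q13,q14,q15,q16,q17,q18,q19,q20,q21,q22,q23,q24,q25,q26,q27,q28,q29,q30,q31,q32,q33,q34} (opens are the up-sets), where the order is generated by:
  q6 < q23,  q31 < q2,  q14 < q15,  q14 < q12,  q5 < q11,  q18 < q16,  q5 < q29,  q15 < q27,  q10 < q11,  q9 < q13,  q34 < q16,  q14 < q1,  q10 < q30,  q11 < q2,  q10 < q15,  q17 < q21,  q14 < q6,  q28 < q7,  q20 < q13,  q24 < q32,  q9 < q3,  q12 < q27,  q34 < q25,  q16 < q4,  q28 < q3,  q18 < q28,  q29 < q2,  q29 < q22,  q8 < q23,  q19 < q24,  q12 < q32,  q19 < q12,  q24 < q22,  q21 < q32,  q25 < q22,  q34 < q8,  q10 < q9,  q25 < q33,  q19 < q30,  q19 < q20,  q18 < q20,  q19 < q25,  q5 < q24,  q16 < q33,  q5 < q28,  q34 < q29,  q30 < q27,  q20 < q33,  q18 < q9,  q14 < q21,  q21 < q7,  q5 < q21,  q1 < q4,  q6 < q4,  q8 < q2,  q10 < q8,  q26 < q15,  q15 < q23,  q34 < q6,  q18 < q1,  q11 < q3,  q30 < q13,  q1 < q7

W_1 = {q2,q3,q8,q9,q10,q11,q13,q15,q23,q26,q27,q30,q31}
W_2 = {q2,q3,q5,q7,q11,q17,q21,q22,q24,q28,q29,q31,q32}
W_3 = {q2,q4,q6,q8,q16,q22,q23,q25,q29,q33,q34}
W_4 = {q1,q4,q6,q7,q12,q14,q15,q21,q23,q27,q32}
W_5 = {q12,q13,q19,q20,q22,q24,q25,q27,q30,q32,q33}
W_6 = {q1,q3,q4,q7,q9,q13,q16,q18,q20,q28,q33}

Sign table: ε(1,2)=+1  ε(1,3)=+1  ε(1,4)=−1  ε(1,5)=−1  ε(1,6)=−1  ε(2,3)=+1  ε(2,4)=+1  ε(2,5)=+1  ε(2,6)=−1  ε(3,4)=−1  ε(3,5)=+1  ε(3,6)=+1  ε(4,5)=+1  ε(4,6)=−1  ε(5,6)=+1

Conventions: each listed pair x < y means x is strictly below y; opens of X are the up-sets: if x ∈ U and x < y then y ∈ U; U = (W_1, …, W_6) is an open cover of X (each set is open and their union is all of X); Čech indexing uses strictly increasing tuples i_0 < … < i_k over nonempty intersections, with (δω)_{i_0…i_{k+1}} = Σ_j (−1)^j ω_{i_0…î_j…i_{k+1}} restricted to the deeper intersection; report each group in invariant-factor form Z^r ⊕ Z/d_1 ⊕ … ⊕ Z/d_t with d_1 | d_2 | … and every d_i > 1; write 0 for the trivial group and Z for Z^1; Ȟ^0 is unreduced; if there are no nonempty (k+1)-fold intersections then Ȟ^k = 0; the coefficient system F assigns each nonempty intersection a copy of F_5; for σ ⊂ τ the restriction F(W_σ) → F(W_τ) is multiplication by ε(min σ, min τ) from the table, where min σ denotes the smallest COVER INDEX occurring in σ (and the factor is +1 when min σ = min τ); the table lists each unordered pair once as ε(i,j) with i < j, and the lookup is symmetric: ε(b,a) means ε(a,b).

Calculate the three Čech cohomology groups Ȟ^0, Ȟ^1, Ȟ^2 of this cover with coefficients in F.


Ȟ^0 = 0; Ȟ^1 = 0; Ȟ^2 = Z/5

nerve of the cover:
  W12={q2,q3,q11,q31} W13={q2,q8,q23} W14={q15,q23,q27} W15={q13,q27,q30} W16={q3,q9,q13} W23={q2,q22,q29} W24={q7,q21,q32} W25={q22,q24,q32} W26={q3,q7,q28} W34={q4,q6,q23} W35={q22,q25,q33} W36={q4,q16,q33} W45={q12,q27,q32} W46={q1,q4,q7} W56={q13,q20,q33}
  W123={q2} W126={q3} W134={q23} W145={q27} W156={q13} W235={q22} W245={q32} W246={q7} W346={q4} W356={q33}
C dims 6,15,10; δ0: rk_F5 6; δ1: rk_F5 9
Ȟ^0 = (6 − 6) − 0 = 0, so Ȟ^0 ≅ 0
Ȟ^1 = (15 − 9) − 6 = 0, so Ȟ^1 ≅ 0
Ȟ^2 = (10 − 0) − 9 = 1, so Ȟ^2 ≅ Z/5


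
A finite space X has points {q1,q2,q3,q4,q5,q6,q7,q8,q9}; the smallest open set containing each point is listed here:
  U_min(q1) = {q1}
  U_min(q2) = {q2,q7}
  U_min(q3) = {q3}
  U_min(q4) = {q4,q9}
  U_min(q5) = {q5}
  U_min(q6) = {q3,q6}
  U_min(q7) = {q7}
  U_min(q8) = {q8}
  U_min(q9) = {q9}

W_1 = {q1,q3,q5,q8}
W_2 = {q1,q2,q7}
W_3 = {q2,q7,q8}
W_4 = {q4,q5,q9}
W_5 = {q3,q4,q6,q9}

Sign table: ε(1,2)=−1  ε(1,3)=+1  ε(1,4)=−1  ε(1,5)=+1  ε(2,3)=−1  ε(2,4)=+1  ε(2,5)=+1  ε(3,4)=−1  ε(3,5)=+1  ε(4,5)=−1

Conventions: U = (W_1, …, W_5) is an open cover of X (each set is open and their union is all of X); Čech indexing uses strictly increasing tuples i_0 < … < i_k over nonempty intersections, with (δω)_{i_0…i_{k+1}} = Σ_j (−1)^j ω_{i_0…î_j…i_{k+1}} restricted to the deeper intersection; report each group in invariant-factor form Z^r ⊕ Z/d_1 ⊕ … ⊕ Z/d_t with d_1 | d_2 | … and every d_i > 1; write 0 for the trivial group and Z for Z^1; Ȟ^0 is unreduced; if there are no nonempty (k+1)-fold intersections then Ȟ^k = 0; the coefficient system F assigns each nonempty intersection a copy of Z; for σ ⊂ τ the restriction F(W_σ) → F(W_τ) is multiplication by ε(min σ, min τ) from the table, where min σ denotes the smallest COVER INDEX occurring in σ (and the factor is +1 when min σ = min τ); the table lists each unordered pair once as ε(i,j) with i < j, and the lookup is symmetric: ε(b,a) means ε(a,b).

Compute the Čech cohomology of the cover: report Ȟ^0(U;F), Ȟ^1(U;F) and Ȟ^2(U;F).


nerve simplices:
  W12={q1} W13={q8} W14={q5} W15={q3} W23={q2,q7} W45={q4,q9}
C dims 5,6; δ0: rk 4, SNF 1^4
degree 0: 5−4−0 = 1 → Ȟ^0 ≅ Z
degree 1: 6−0−4 = 2 → Ȟ^1 ≅ Z^2
degree 2: 0−0−0 = 0 → Ȟ^2 ≅ 0

Ȟ^0 = Z; Ȟ^1 = Z^2; Ȟ^2 = 0


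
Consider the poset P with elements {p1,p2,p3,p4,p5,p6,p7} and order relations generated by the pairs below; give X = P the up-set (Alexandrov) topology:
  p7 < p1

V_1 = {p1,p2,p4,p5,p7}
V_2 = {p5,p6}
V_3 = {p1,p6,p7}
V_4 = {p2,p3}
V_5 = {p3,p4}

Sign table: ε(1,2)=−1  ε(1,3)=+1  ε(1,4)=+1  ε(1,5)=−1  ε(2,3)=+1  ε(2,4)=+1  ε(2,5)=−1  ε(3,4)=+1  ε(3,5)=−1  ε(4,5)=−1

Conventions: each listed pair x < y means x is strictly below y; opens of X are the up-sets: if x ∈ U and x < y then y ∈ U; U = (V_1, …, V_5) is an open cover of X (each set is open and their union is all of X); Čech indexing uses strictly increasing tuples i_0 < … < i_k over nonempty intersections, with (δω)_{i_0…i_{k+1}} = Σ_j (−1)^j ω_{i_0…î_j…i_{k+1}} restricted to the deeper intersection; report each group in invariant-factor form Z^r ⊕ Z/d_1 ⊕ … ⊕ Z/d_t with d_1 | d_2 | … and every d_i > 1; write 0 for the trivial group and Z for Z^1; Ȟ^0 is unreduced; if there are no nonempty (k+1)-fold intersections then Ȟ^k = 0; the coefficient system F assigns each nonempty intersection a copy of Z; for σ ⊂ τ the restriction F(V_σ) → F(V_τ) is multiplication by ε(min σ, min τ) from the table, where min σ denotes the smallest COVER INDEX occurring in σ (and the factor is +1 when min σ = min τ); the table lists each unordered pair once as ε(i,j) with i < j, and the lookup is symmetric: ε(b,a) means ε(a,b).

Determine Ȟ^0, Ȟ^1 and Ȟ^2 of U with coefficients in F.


Ȟ^0 ≅ 0, Ȟ^1 ≅ Z ⊕ Z/2, Ȟ^2 ≅ 0

nonempty overlaps:
  V12={p5} V13={p1,p7} V14={p2} V15={p4} V23={p6} V45={p3}
C dims 5,6; δ0: rk 5, SNF 1^4·2
degree 0: 5−5−0 = 0 → Ȟ^0 ≅ 0
degree 1: 6−0−5 = 1 plus torsion [2] → Ȟ^1 ≅ Z ⊕ Z/2
degree 2: 0−0−0 = 0 → Ȟ^2 ≅ 0


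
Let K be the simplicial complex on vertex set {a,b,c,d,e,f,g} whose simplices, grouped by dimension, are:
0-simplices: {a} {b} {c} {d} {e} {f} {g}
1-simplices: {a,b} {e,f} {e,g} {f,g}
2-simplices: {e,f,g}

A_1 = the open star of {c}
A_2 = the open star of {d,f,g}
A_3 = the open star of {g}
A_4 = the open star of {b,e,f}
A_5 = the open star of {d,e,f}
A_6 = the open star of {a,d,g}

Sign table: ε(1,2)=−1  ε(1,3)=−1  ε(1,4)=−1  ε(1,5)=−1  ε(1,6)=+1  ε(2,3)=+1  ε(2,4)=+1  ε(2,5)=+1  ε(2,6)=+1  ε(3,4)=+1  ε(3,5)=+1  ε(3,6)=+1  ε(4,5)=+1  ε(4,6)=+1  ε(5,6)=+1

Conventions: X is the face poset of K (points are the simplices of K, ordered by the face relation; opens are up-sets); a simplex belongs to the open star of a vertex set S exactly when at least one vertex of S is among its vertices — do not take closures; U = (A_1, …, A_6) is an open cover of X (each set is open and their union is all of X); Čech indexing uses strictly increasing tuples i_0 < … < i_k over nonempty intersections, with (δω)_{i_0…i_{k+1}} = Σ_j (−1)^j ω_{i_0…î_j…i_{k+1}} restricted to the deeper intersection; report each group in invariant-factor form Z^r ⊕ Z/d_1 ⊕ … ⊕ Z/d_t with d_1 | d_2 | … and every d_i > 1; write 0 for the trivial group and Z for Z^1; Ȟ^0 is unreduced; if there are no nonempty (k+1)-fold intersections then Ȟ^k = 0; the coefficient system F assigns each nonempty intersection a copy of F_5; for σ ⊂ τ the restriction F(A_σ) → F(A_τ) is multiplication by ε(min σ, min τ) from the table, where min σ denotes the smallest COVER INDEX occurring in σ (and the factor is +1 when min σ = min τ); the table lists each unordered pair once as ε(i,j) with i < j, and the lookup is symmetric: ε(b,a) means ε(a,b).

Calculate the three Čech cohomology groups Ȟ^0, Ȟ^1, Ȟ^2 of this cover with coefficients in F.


intersection data:
  A1={{c}} A2={{d},{f},{g},{e,f},{e,g},{f,g},{e,f,g}} A3={{g},{e,g},{f,g},{e,f,g}} A4={{b},{e},{f},{a,b},{e,f},{e,g},{f,g},{e,f,g}} A5={{d},{e},{f},{e,f},{e,g},{f,g},{e,f,g}} A6={{a},{d},{g},{a,b},{e,g},{f,g},{e,f,g}}
  A23={{g},{e,g},{f,g},{e,f,g}} A24={{f},{e,f},{e,g},{f,g},{e,f,g}} A25={{d},{f},{e,f},{e,g},{f,g},{e,f,g}} A26={{d},{g},{e,g},{f,g},{e,f,g}} A34={{e,g},{f,g},{e,f,g}} A35={{e,g},{f,g},{e,f,g}} A36={{g},{e,g},{f,g},{e,f,g}} A45={{e},{f},{e,f},{e,g},{f,g},{e,f,g}} A46={{a,b},{e,g},{f,g},{e,f,g}} A56={{d},{e,g},{f,g},{e,f,g}}
  A234={{e,g},{f,g},{e,f,g}} A235={{e,g},{f,g},{e,f,g}} A236={{g},{e,g},{f,g},{e,f,g}} A245={{f},{e,f},{e,g},{f,g},{e,f,g}} A246={{e,g},{f,g},{e,f,g}} A256={{d},{e,g},{f,g},{e,f,g}} A345={{e,g},{f,g},{e,f,g}} A346={{e,g},{f,g},{e,f,g}} A356={{e,g},{f,g},{e,f,g}} A456={{e,g},{f,g},{e,f,g}}
  A2345={{e,g},{f,g},{e,f,g}} A2346={{e,g},{f,g},{e,f,g}} A2356={{e,g},{f,g},{e,f,g}} A2456={{e,g},{f,g},{e,f,g}} A3456={{e,g},{f,g},{e,f,g}}
  A23456={{e,g},{f,g},{e,f,g}}
C dims 6,10,10,5; δ0: rk_F5 4; δ1: rk_F5 6; δ2: rk_F5 4
Ȟ^0 = (6 − 4) − 0 = 2, so Ȟ^0 ≅ Z/5 ⊕ Z/5
Ȟ^1 = (10 − 6) − 4 = 0, so Ȟ^1 ≅ 0
Ȟ^2 = (10 − 4) − 6 = 0, so Ȟ^2 ≅ 0

Ȟ^0(U;F) ≅ Z/5 ⊕ Z/5; Ȟ^1(U;F) ≅ 0; Ȟ^2(U;F) ≅ 0
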